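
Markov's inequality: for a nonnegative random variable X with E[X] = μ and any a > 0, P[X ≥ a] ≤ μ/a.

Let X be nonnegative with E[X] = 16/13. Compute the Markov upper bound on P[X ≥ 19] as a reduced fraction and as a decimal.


μ = E[X] = 16/13, a = 19.
Markov: P[X ≥ 19] ≤ μ/a = (16/13)/19 = 16/247.
Numerically: ≈ 0.0648.
(Since a = 19 > μ = 1.2308, the bound 16/247 is < 1 and informative.)

P[X ≥ 19] ≤ 16/247 ≈ 0.0648.


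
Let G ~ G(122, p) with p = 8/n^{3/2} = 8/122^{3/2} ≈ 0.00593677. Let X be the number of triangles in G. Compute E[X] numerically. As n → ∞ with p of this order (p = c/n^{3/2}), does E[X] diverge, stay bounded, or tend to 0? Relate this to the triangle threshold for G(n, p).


Number of potential triangles: C(122, 3) = 295240.
Each occurs with probability p³ ≈ (0.00593677)³ ≈ 2.09242896e-07.
By linearity: E[X] = C(122, 3)·p³ ≈ 295240 · 2.09242896e-07 ≈ 0.061777.
Since α = 3/2 > 1, p = c/n^{3/2} = o(1/n) is below the triangle threshold p ~ 1/n. Asymptotically E[X] ~ (c³/6)·n^{3(1−α)} = (8³/6)·n^{-1.5} → 0, so by Markov's inequality G has no triangles w.h.p.

E[X] ≈ 0.061777; in regime p = Θ(1/n^{3/2}) E[X] tends to 0 (below the triangle threshold p ~ 1/n).


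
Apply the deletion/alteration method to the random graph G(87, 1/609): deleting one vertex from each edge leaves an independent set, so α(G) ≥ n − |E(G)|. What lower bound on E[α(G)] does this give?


E[|E(G)|] = C(87, 2)·p = 3741 · (1/609) = 43/7.
E[α(G)] ≥ n − E[|E(G)|] = 87 − 43/7 = 566/7.
Numerically: ≈ 80.85714.
(This is only a lower bound; the true E[α(G)] may be larger.)

E[α(G)] ≥ 566/7 ≈ 80.85714.


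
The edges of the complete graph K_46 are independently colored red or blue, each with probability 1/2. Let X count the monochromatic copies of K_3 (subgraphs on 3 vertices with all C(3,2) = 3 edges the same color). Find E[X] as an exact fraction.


Let X = Σ_S X_S over the C(46, 3) = 15180 subsets S of size 3, where X_S = 1 if the K_3 on S is monochromatic.
For a fixed S, the K_3 on S has C(3, 2) = 3 edges. P[all 3 edges red] = (1/2)^3, and likewise for blue, so P[monochromatic] = 2·(1/2)^3 = 2^{1 − 3} = 1/4.
By linearity: E[X] = C(46, 3) · 2^{1 − 3} = 15180 · 1/4 = 3795.
Numerically: E[X] ≈ 3795.000.

E[X] = C(46,3)·2^(1−C(3,2)) = 3795 ≈ 3795.000.


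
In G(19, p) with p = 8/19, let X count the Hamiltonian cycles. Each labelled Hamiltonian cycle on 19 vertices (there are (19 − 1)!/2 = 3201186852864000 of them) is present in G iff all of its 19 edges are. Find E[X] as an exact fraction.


K_19 has (19 − 1)!/2 = 3201186852864000 labelled Hamiltonian cycles.
For each such Hamiltonian cycle H, let X_H = 1 if all 19 edges of H are present in G. Then P[X_H = 1] = p^{19} = (8/19)^{19} = 144115188075855872/1978419655660313589123979.
By linearity: E[X] = Σ_H E[X_H] = 3201186852864000 · p^{19} = 3201186852864000 · 144115188075855872/1978419655660313589123979 = 461339645366452518590934417408000/1978419655660313589123979.
Numerically: E[X] ≈ 2.332e+08.

E[X] = 3201186852864000 · (8/19)^{19} = 461339645366452518590934417408000/1978419655660313589123979 ≈ 2.332e+08.


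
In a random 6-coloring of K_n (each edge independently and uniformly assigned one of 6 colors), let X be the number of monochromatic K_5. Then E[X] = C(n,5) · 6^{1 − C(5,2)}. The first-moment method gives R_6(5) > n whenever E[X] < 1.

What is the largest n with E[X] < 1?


We need C(n, 5) · 6^{1 − 10} < 1, i.e. C(n, 5) < 6^{10 − 1} = 10077696.
Check values of n near the boundary:
  n = 61: C(61, 5) = 5949147; 5949147 < 10077696? YES
  n = 62: C(62, 5) = 6471002; 6471002 < 10077696? YES
  n = 63: C(63, 5) = 7028847; 7028847 < 10077696? YES
  n = 64: C(64, 5) = 7624512; 7624512 < 10077696? YES
  n = 65: C(65, 5) = 8259888; 8259888 < 10077696? YES
  n = 66: C(66, 5) = 8936928; 8936928 < 10077696? YES
  n = 67: C(67, 5) = 9657648; 9657648 < 10077696? YES
  n = 68: C(68, 5) = 10424128; 10424128 < 10077696? NO
  n = 69: C(69, 5) = 11238513; 11238513 < 10077696? NO
  n = 70: C(70, 5) = 12103014; 12103014 < 10077696? NO
The largest n with C(n, 5) < 10077696 is n = 67 (where E[X] = 67067/69984 ≈ 0.958319). Hence R_6(5) > 67, i.e. R_6(5) ≥ 68.

Largest n = 67; hence R_6(5) > 67.


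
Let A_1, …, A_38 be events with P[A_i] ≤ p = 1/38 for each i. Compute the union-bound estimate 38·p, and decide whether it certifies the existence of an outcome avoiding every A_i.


Union bound: P[∪_{i=1}^{38} A_i] ≤ Σ_i P[A_i] ≤ 38·p = 38·(1/38) = 1.
Numerically: 1 ≈ 1.000000.
Is 1 < 1? NO.
Since the bound 1 is ≥ 1, the union bound is uninformative here; it does NOT by itself certify existence.

38·p = 1 ≈ 1.000000; existence NOT certified by the union bound.


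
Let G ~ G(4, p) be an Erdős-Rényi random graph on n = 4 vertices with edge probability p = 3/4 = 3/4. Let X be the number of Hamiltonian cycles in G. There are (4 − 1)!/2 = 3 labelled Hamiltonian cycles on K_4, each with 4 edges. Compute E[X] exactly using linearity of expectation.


K_4 has (4 − 1)!/2 = 3 labelled Hamiltonian cycles.
For each such Hamiltonian cycle H, let X_H = 1 if all 4 edges of H are present in G. Then P[X_H = 1] = p^{4} = (3/4)^{4} = 81/256.
By linearity of expectation: E[X] = Σ_H E[X_H] = 3 · p^{4} = 3 · 81/256 = 243/256.
Numerically: E[X] ≈ 0.949.

E[X] = 3 · (3/4)^{4} = 243/256 ≈ 0.949.


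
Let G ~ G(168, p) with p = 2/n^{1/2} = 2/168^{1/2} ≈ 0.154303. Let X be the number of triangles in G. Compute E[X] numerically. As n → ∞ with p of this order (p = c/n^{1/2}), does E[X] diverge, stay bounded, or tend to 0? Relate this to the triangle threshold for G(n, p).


Number of potential triangles: C(168, 3) = 776216.
Each occurs with probability p³ ≈ (0.154303)³ ≈ 3.67388928e-03.
By linearity: E[X] = C(168, 3)·p³ ≈ 776216 · 3.67388928e-03 ≈ 2851.731645.
Since α = 1/2 < 1, p = c/n^{1/2} ≫ 1/n is above the triangle threshold p ~ 1/n. Asymptotically E[X] ~ (c³/6)·n^{3(1−α)} = (2³/6)·n^{1.5} → ∞; triangles are abundant w.h.p.

E[X] ≈ 2851.731645; in regime p = Θ(1/n^{1/2}) E[X] diverges (above the triangle threshold p ~ 1/n).


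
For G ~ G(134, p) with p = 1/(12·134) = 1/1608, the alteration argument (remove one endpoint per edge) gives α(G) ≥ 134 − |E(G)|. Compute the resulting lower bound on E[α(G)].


E[|E(G)|] = C(134, 2)·p = 8911 · (1/1608) = 133/24.
E[α(G)] ≥ n − E[|E(G)|] = 134 − 133/24 = 3083/24.
Numerically: ≈ 128.4583.
(This is only a lower bound; the true E[α(G)] may be larger.)

E[α(G)] ≥ 3083/24 ≈ 128.4583.


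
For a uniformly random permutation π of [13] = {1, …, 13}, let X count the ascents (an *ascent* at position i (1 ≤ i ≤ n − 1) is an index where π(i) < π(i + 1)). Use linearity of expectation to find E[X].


Write X = Σ X_I over i = 1, …, 12, with X_I the indicator of one ascent.
There are 12 indicators.
For each fixed i, the pair (π(i), π(i+1)) is a uniformly random ordered pair of distinct values from {1, …, 13}; by symmetry P[π(i) < π(i+1)] = 1/2.
By linearity: E[X] = 12 · (1/2) = (13 − 1) · (1/2) = 6 ≈ 6.000000.

E[X] = 6 = 6.000000.


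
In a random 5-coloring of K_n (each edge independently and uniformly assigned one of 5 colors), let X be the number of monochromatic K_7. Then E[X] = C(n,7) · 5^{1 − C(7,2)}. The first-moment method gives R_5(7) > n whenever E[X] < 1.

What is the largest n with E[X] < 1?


We need C(n, 7) · 5^{1 − 21} < 1, i.e. C(n, 7) < 5^{21 − 1} = 95367431640625.
Check values of n near the boundary:
  n = 337: C(337, 7) = 91989916924632; 91989916924632 < 95367431640625? YES
  n = 338: C(338, 7) = 93935323022736; 93935323022736 < 95367431640625? YES
  n = 339: C(339, 7) = 95915887062372; 95915887062372 < 95367431640625? NO
The largest n with C(n, 7) < 95367431640625 is n = 338 (where E[X] = 93935323022736/95367431640625 ≈ 0.9850). Hence R_5(7) > 338, i.e. R_5(7) ≥ 339.

Largest n = 338; hence R_5(7) > 338.


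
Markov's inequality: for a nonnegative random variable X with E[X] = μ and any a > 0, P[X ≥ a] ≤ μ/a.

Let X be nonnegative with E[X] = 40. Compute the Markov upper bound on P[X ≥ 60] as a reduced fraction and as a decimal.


μ = E[X] = 40, a = 60.
Markov: P[X ≥ 60] ≤ μ/a = (40)/60 = 2/3.
Numerically: ≈ 0.666667.
(Since a = 60 > μ = 40.000000, the bound 2/3 is < 1 and informative.)

P[X ≥ 60] ≤ 2/3 ≈ 0.666667.


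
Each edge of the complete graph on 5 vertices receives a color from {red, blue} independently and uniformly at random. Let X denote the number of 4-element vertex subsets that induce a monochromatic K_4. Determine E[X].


Let X = Σ_S X_S over the C(5, 4) = 5 subsets S of size 4, where X_S = 1 if the K_4 on S is monochromatic.
For a fixed S, the K_4 on S has C(4, 2) = 6 edges. P[all 6 edges red] = (1/2)^6, and likewise for blue, so P[monochromatic] = 2·(1/2)^6 = 2^{1 − 6} = 1/32.
Summing: E[X] = C(5, 4) · 2^{1 − 6} = 5 · 1/32 = 5/32.
Numerically: E[X] ≈ 0.156250.

E[X] = C(5,4)·2^(1−C(4,2)) = 5/32 ≈ 0.156250.


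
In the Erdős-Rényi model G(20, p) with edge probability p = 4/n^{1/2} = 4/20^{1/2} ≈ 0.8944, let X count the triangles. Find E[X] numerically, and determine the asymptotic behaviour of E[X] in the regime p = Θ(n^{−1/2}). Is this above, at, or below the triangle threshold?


Number of potential triangles: C(20, 3) = 1140.
Each occurs with probability p³ ≈ (0.8944)³ ≈ 7.155418e-01.
By linearity: E[X] = C(20, 3)·p³ ≈ 1140 · 7.155418e-01 ≈ 815.7176.
Since α = 1/2 < 1, p = c/n^{1/2} ≫ 1/n is above the triangle threshold p ~ 1/n. Asymptotically E[X] ~ (c³/6)·n^{3(1−α)} = (4³/6)·n^{1.5} → ∞; triangles are abundant w.h.p.

E[X] ≈ 815.7176; in regime p = Θ(1/n^{1/2}) E[X] diverges (above the triangle threshold p ~ 1/n).


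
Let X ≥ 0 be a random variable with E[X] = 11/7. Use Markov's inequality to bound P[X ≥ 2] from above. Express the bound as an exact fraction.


μ = E[X] = 11/7, a = 2.
Markov: P[X ≥ 2] ≤ μ/a = (11/7)/2 = 11/14.
Numerically: ≈ 0.786.
(Since a = 2 > μ = 1.571, the bound 11/14 is < 1 and informative.)

P[X ≥ 2] ≤ 11/14 ≈ 0.786.


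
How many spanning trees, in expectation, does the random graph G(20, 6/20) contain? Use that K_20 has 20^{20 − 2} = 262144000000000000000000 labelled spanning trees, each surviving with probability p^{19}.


K_20 has 20^{20 − 2} = 262144000000000000000000 labelled spanning trees.
For each such spanning tree H, let X_H = 1 if all 19 edges of H are present in G. Then P[X_H = 1] = p^{19} = (3/10)^{19} = 1162261467/10000000000000000000.
By linearity: E[X] = Σ_H E[X_H] = 262144000000000000000000 · p^{19} = 262144000000000000000000 · 1162261467/10000000000000000000 = 152339935002624/5.
Numerically: E[X] ≈ 3.047e+13.

E[X] = 262144000000000000000000 · (3/10)^{19} = 152339935002624/5 ≈ 3.047e+13.


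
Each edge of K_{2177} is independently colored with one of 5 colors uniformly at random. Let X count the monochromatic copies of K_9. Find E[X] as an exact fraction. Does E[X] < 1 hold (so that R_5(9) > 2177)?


E[X] = C(2177, 9) · 5^{1 − 36} = 2976951400847999984172400 · 5^{−35} = 2976951400847999984172400/2910383045673370361328125.
As a reduced fraction: E[X] = 119078056033919999366896/116415321826934814453125 ≈ 1.0229.
Is E[X] < 1? NO.
Since E[X] ≥ 1, the first-moment bound is inconclusive at n = 2177; it does NOT by itself certify R_5(9) > 2177.

E[X] = 119078056033919999366896/116415321826934814453125 ≈ 1.0229; E[X] ≥ 1; first-moment method inconclusive here.


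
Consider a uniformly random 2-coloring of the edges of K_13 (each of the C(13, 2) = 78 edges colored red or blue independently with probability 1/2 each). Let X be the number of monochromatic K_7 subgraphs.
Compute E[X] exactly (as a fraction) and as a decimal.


Let X = Σ_S X_S over the C(13, 7) = 1716 subsets S of size 7, where X_S = 1 if the K_7 on S is monochromatic.
For a fixed S, the K_7 on S has C(7, 2) = 21 edges. P[all 21 edges red] = (1/2)^21, and likewise for blue, so P[monochromatic] = 2·(1/2)^21 = 2^{1 − 21} = 1/1048576.
By linearity: E[X] = C(13, 7) · 2^{1 − 21} = 1716 · 1/1048576 = 429/262144.
Numerically: E[X] ≈ 0.002.

E[X] = C(13,7)·2^(1−C(7,2)) = 429/262144 ≈ 0.002.


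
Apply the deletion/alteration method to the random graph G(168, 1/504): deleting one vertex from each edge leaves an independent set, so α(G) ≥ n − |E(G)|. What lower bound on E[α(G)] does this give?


E[|E(G)|] = C(168, 2)·p = 14028 · (1/504) = 167/6.
E[α(G)] ≥ n − E[|E(G)|] = 168 − 167/6 = 841/6.
Numerically: ≈ 140.166667.
(This is only a lower bound; the true E[α(G)] may be larger.)

E[α(G)] ≥ 841/6 ≈ 140.166667.


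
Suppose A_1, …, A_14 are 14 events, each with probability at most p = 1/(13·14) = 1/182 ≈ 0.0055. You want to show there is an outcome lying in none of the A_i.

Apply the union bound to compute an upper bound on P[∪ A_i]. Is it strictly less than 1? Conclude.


Union bound: P[∪_{i=1}^{14} A_i] ≤ Σ_i P[A_i] ≤ 14·p = 14·(1/182) = 1/13.
Numerically: 1/13 ≈ 0.0769.
Is 1/13 < 1? YES.
Since P[∪ A_i] ≤ 1/13 < 1, the complement has P[∩ A_i^c] ≥ 1 − 1/13 = 12/13 > 0, so some outcome avoids every A_i.

14·p = 1/13 ≈ 0.0769; existence CERTIFIED by the union bound.


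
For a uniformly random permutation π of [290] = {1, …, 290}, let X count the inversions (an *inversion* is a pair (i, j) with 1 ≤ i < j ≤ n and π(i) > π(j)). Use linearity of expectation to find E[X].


Write X = Σ X_I over the C(290, 2) = 41905 pairs i < j, with X_I the indicator of one inversion.
There are 41905 indicators.
For each fixed pair i < j, the values π(i) and π(j) are two distinct elements of {1, …, 290} in uniformly random order; by symmetry P[π(i) > π(j)] = 1/2.
By linearity: E[X] = 41905 · (1/2) = C(290, 2) · (1/2) = 41905/2 = 41905/2 ≈ 20952.500000.

E[X] = 41905/2 = 20952.500000.


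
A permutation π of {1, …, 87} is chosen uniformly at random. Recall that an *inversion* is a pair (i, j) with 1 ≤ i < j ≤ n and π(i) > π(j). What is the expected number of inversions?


Write X = Σ X_I over the C(87, 2) = 3741 pairs i < j, with X_I the indicator of one inversion.
There are 3741 indicators.
For each fixed pair i < j, the values π(i) and π(j) are two distinct elements of {1, …, 87} in uniformly random order; by symmetry P[π(i) > π(j)] = 1/2.
By linearity: E[X] = 3741 · (1/2) = C(87, 2) · (1/2) = 3741/2 = 3741/2 ≈ 1870.5000.

E[X] = 3741/2 = 1870.5000.


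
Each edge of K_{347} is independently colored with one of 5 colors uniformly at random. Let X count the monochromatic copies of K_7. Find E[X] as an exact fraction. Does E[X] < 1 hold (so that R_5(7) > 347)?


E[X] = C(347, 7) · 5^{1 − 21} = 113090774900334 · 5^{−20} = 113090774900334/95367431640625.
As a reduced fraction: E[X] = 113090774900334/95367431640625 ≈ 1.18584.
Is E[X] < 1? NO.
Since E[X] ≥ 1, the first-moment bound is inconclusive at n = 347; it does NOT by itself certify R_5(7) > 347.

E[X] = 113090774900334/95367431640625 ≈ 1.18584; E[X] ≥ 1; first-moment method inconclusive here.


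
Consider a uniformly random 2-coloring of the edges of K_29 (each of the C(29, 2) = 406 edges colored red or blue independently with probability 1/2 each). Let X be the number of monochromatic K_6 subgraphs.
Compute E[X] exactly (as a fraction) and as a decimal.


Let X = Σ_S X_S over the C(29, 6) = 475020 subsets S of size 6, where X_S = 1 if the K_6 on S is monochromatic.
For a fixed S, the K_6 on S has C(6, 2) = 15 edges. P[all 15 edges red] = (1/2)^15, and likewise for blue, so P[monochromatic] = 2·(1/2)^15 = 2^{1 − 15} = 1/16384.
Summing: E[X] = C(29, 6) · 2^{1 − 15} = 475020 · 1/16384 = 118755/4096.
Numerically: E[X] ≈ 28.9929.

E[X] = C(29,6)·2^(1−C(6,2)) = 118755/4096 ≈ 28.9929.


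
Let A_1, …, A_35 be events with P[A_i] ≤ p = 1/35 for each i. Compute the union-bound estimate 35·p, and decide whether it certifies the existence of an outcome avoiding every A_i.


Union bound: P[∪_{i=1}^{35} A_i] ≤ Σ_i P[A_i] ≤ 35·p = 35·(1/35) = 1.
Numerically: 1 ≈ 1.000000.
Is 1 < 1? NO.
Since the bound 1 is ≥ 1, the union bound is uninformative here; it does NOT by itself certify existence.

35·p = 1 ≈ 1.000000; existence NOT certified by the union bound.


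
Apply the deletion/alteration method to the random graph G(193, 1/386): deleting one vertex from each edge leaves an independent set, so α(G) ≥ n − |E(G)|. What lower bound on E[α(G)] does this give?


E[|E(G)|] = C(193, 2)·p = 18528 · (1/386) = 48.
E[α(G)] ≥ n − E[|E(G)|] = 193 − 48 = 145.
Numerically: ≈ 145.000.
(This is only a lower bound; the true E[α(G)] may be larger.)

E[α(G)] ≥ 145 ≈ 145.000.


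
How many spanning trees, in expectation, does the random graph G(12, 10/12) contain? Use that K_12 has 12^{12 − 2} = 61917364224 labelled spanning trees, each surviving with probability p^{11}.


K_12 has 12^{12 − 2} = 61917364224 labelled spanning trees.
For each such spanning tree H, let X_H = 1 if all 11 edges of H are present in G. Then P[X_H = 1] = p^{11} = (5/6)^{11} = 48828125/362797056.
By linearity of expectation: E[X] = Σ_H E[X_H] = 61917364224 · p^{11} = 61917364224 · 48828125/362797056 = 25000000000/3.
Numerically: E[X] ≈ 8.3333e+09.

E[X] = 61917364224 · (5/6)^{11} = 25000000000/3 ≈ 8.3333e+09.


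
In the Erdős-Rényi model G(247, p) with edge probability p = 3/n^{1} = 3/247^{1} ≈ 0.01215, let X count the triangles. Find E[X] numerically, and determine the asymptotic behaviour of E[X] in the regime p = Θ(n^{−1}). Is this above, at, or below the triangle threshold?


Number of potential triangles: C(247, 3) = 2481115.
Each occurs with probability p³ ≈ (0.01215)³ ≈ 1.791731e-06.
By linearity: E[X] = C(247, 3)·p³ ≈ 2481115 · 1.791731e-06 ≈ 4.4455.
Here α = 1, so p = 3/n is exactly at the triangle threshold p ~ 1/n. Asymptotically E[X] → c³/6 = 3³/6 = 9/2 ≈ 4.5000, a bounded constant. In this regime the triangle count is asymptotically Poisson(c³/6).

E[X] ≈ 4.4455; in regime p = Θ(1/n^{1}) E[X] stays bounded (at the triangle threshold p ~ 1/n).


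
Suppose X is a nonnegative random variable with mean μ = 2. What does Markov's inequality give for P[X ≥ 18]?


μ = E[X] = 2, a = 18.
Markov: P[X ≥ 18] ≤ μ/a = (2)/18 = 1/9.
Numerically: ≈ 0.111.
(Since a = 18 > μ = 2.000, the bound 1/9 is < 1 and informative.)

P[X ≥ 18] ≤ 1/9 ≈ 0.111.


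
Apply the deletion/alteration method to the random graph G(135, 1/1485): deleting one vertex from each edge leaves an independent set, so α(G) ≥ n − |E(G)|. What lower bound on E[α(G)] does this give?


E[|E(G)|] = C(135, 2)·p = 9045 · (1/1485) = 67/11.
E[α(G)] ≥ n − E[|E(G)|] = 135 − 67/11 = 1418/11.
Numerically: ≈ 128.9091.
(This is only a lower bound; the true E[α(G)] may be larger.)

E[α(G)] ≥ 1418/11 ≈ 128.9091.


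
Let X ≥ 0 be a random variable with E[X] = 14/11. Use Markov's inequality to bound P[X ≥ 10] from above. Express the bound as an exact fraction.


μ = E[X] = 14/11, a = 10.
Markov: P[X ≥ 10] ≤ μ/a = (14/11)/10 = 7/55.
Numerically: ≈ 0.1273.
(Since a = 10 > μ = 1.2727, the bound 7/55 is < 1 and informative.)

P[X ≥ 10] ≤ 7/55 ≈ 0.1273.


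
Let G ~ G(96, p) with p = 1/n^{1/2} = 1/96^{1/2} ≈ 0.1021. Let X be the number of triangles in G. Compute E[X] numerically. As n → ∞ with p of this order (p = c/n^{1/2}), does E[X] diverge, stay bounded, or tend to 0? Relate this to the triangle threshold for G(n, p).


Number of potential triangles: C(96, 3) = 142880.
Each occurs with probability p³ ≈ (0.1021)³ ≈ 1.063147e-03.
By linearity: E[X] = C(96, 3)·p³ ≈ 142880 · 1.063147e-03 ≈ 151.9024.
Since α = 1/2 < 1, p = c/n^{1/2} ≫ 1/n is above the triangle threshold p ~ 1/n. Asymptotically E[X] ~ (c³/6)·n^{3(1−α)} = (1³/6)·n^{1.5} → ∞; triangles are abundant w.h.p.

E[X] ≈ 151.9024; in regime p = Θ(1/n^{1/2}) E[X] diverges (above the triangle threshold p ~ 1/n).


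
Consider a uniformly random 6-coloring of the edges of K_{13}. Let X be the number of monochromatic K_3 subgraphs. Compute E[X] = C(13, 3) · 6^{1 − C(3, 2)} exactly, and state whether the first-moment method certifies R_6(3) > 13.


E[X] = C(13, 3) · 6^{1 − 3} = 286 · 6^{−2} = 286/36.
As a reduced fraction: E[X] = 143/18 ≈ 7.944.
Is E[X] < 1? NO.
Since E[X] ≥ 1, the first-moment bound is inconclusive at n = 13; it does NOT by itself certify R_6(3) > 13.

E[X] = 143/18 ≈ 7.944; E[X] ≥ 1; first-moment method inconclusive here.


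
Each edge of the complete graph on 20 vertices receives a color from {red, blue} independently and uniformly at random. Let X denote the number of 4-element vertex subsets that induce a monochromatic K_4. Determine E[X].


Let X = Σ_S X_S over the C(20, 4) = 4845 subsets S of size 4, where X_S = 1 if the K_4 on S is monochromatic.
For a fixed S, the K_4 on S has C(4, 2) = 6 edges. P[all 6 edges red] = (1/2)^6, and likewise for blue, so P[monochromatic] = 2·(1/2)^6 = 2^{1 − 6} = 1/32.
By linearity of expectation: E[X] = C(20, 4) · 2^{1 − 6} = 4845 · 1/32 = 4845/32.
Numerically: E[X] ≈ 151.40625.

E[X] = C(20,4)·2^(1−C(4,2)) = 4845/32 ≈ 151.40625.


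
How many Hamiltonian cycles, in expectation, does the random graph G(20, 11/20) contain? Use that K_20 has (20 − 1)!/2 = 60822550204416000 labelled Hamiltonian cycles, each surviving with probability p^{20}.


K_20 has (20 − 1)!/2 = 60822550204416000 labelled Hamiltonian cycles.
For each such Hamiltonian cycle H, let X_H = 1 if all 20 edges of H are present in G. Then P[X_H = 1] = p^{20} = (11/20)^{20} = 672749994932560009201/104857600000000000000000000.
Summing the indicators: E[X] = Σ_H E[X_H] = 60822550204416000 · p^{20} = 60822550204416000 · 672749994932560009201/104857600000000000000000000 = 9989836509230039246035759128621/25600000000000000000.
Numerically: E[X] ≈ 3.9023e+11.

E[X] = 60822550204416000 · (11/20)^{20} = 9989836509230039246035759128621/25600000000000000000 ≈ 3.9023e+11.


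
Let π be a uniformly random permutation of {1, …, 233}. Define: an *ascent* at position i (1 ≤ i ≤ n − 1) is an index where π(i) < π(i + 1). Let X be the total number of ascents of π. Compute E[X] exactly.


Write X = Σ X_I over i = 1, …, 232, with X_I the indicator of one ascent.
There are 232 indicators.
For each fixed i, the pair (π(i), π(i+1)) is a uniformly random ordered pair of distinct values from {1, …, 233}; by symmetry P[π(i) < π(i+1)] = 1/2.
By linearity: E[X] = 232 · (1/2) = (233 − 1) · (1/2) = 116 ≈ 116.0000.

E[X] = 116 = 116.0000.


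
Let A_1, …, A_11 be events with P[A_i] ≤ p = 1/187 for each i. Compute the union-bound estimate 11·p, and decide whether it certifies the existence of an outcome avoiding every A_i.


Union bound: P[∪_{i=1}^{11} A_i] ≤ Σ_i P[A_i] ≤ 11·p = 11·(1/187) = 1/17.
Numerically: 1/17 ≈ 0.059.
Is 1/17 < 1? YES.
Since P[∪ A_i] ≤ 1/17 < 1, the complement has P[∩ A_i^c] ≥ 1 − 1/17 = 16/17 > 0, so some outcome avoids every A_i.

11·p = 1/17 ≈ 0.059; existence CERTIFIED by the union bound.


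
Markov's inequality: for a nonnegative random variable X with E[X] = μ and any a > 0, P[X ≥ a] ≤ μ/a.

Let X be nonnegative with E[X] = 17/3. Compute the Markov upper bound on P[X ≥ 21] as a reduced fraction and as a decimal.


μ = E[X] = 17/3, a = 21.
Markov: P[X ≥ 21] ≤ μ/a = (17/3)/21 = 17/63.
Numerically: ≈ 0.270.
(Since a = 21 > μ = 5.667, the bound 17/63 is < 1 and informative.)

P[X ≥ 21] ≤ 17/63 ≈ 0.270.


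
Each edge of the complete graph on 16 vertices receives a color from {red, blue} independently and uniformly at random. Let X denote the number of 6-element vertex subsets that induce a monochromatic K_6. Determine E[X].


Let X = Σ_S X_S over the C(16, 6) = 8008 subsets S of size 6, where X_S = 1 if the K_6 on S is monochromatic.
For a fixed S, the K_6 on S has C(6, 2) = 15 edges. P[all 15 edges red] = (1/2)^15, and likewise for blue, so P[monochromatic] = 2·(1/2)^15 = 2^{1 − 15} = 1/16384.
By linearity: E[X] = C(16, 6) · 2^{1 − 15} = 8008 · 1/16384 = 1001/2048.
Numerically: E[X] ≈ 0.4888.

E[X] = C(16,6)·2^(1−C(6,2)) = 1001/2048 ≈ 0.4888.


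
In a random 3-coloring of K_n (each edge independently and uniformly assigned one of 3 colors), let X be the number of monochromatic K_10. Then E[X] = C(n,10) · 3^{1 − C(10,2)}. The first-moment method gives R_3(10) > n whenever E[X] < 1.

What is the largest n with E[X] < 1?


We need C(n, 10) · 3^{1 − 45} < 1, i.e. C(n, 10) < 3^{45 − 1} = 984770902183611232881.
Check values of n near the boundary:
  n = 572: C(572, 10) = 954640815642161682606; 954640815642161682606 < 984770902183611232881? YES
  n = 573: C(573, 10) = 971597135635805762226; 971597135635805762226 < 984770902183611232881? YES
  n = 574: C(574, 10) = 988824035203816502691; 988824035203816502691 < 984770902183611232881? NO
The largest n with C(n, 10) < 984770902183611232881 is n = 573 (where E[X] = 35985079097622435638/36472996377170786403 ≈ 0.9866225). Hence R_3(10) > 573, i.e. R_3(10) ≥ 574.

Largest n = 573; hence R_3(10) > 573.


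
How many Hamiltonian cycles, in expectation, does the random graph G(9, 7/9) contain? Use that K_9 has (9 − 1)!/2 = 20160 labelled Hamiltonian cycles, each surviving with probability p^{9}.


K_9 has (9 − 1)!/2 = 20160 labelled Hamiltonian cycles.
For each such Hamiltonian cycle H, let X_H = 1 if all 9 edges of H are present in G. Then P[X_H = 1] = p^{9} = (7/9)^{9} = 40353607/387420489.
Summing the indicators: E[X] = Σ_H E[X_H] = 20160 · p^{9} = 20160 · 40353607/387420489 = 90392079680/43046721.
Numerically: E[X] ≈ 2100.

E[X] = 20160 · (7/9)^{9} = 90392079680/43046721 ≈ 2100.


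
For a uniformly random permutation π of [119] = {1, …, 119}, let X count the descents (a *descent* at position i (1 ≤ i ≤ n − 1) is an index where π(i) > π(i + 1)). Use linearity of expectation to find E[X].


Write X = Σ X_I over i = 1, …, 118, with X_I the indicator of one descent.
There are 118 indicators.
For each fixed i, the pair (π(i), π(i+1)) is a uniformly random ordered pair of distinct values from {1, …, 119}; by symmetry P[π(i) > π(i+1)] = 1/2.
By linearity: E[X] = 118 · (1/2) = (119 − 1) · (1/2) = 59 ≈ 59.000.

E[X] = 59 = 59.000.


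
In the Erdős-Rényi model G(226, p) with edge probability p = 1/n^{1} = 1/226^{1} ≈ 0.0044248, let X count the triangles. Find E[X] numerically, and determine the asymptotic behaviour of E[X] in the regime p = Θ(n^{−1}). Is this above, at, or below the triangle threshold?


Number of potential triangles: C(226, 3) = 1898400.
Each occurs with probability p³ ≈ (0.0044248)³ ≈ 8.6631270e-08.
By linearity: E[X] = C(226, 3)·p³ ≈ 1898400 · 8.6631270e-08 ≈ 0.16446.
Here α = 1, so p = 1/n is exactly at the triangle threshold p ~ 1/n. Asymptotically E[X] → c³/6 = 1³/6 = 1/6 ≈ 0.16667, a bounded constant. In this regime the triangle count is asymptotically Poisson(c³/6).

E[X] ≈ 0.16446; in regime p = Θ(1/n^{1}) E[X] stays bounded (at the triangle threshold p ~ 1/n).


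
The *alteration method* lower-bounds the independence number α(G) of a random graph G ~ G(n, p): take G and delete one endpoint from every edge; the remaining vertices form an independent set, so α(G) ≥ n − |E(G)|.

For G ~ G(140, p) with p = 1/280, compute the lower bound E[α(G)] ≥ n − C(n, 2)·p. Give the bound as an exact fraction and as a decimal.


E[|E(G)|] = C(140, 2)·p = 9730 · (1/280) = 139/4.
E[α(G)] ≥ n − E[|E(G)|] = 140 − 139/4 = 421/4.
Numerically: ≈ 105.2500.
(This is only a lower bound; the true E[α(G)] may be larger.)

E[α(G)] ≥ 421/4 ≈ 105.2500.


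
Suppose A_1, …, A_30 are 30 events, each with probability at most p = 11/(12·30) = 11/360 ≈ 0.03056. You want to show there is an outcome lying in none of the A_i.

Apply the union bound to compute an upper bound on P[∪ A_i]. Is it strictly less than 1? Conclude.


Union bound: P[∪_{i=1}^{30} A_i] ≤ Σ_i P[A_i] ≤ 30·p = 30·(11/360) = 11/12.
Numerically: 11/12 ≈ 0.91667.
Is 11/12 < 1? YES.
Since P[∪ A_i] ≤ 11/12 < 1, the complement has P[∩ A_i^c] ≥ 1 − 11/12 = 1/12 > 0, so some outcome avoids every A_i.

30·p = 11/12 ≈ 0.91667; existence CERTIFIED by the union bound.


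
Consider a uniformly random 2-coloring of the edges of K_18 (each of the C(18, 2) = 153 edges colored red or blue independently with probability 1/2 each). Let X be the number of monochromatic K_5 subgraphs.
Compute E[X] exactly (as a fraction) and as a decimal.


Let X = Σ_S X_S over the C(18, 5) = 8568 subsets S of size 5, where X_S = 1 if the K_5 on S is monochromatic.
For a fixed S, the K_5 on S has C(5, 2) = 10 edges. P[all 10 edges red] = (1/2)^10, and likewise for blue, so P[monochromatic] = 2·(1/2)^10 = 2^{1 − 10} = 1/512.
Summing: E[X] = C(18, 5) · 2^{1 − 10} = 8568 · 1/512 = 1071/64.
Numerically: E[X] ≈ 16.7344.

E[X] = C(18,5)·2^(1−C(5,2)) = 1071/64 ≈ 16.7344.


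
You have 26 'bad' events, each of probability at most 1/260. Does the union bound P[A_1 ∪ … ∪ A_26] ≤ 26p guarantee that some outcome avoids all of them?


Union bound: P[∪_{i=1}^{26} A_i] ≤ Σ_i P[A_i] ≤ 26·p = 26·(1/260) = 1/10.
Numerically: 1/10 ≈ 0.100000.
Is 1/10 < 1? YES.
Since P[∪ A_i] ≤ 1/10 < 1, the complement has P[∩ A_i^c] ≥ 1 − 1/10 = 9/10 > 0, so some outcome avoids every A_i.

26·p = 1/10 ≈ 0.100000; existence CERTIFIED by the union bound.


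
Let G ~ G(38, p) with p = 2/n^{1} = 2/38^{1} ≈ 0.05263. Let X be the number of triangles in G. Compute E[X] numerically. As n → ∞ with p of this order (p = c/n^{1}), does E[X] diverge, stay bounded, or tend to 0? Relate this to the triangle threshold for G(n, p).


Number of potential triangles: C(38, 3) = 8436.
Each occurs with probability p³ ≈ (0.05263)³ ≈ 1.457938e-04.
By linearity: E[X] = C(38, 3)·p³ ≈ 8436 · 1.457938e-04 ≈ 1.2299.
Here α = 1, so p = 2/n is exactly at the triangle threshold p ~ 1/n. Asymptotically E[X] → c³/6 = 2³/6 = 4/3 ≈ 1.3333, a bounded constant. In this regime the triangle count is asymptotically Poisson(c³/6).

E[X] ≈ 1.2299; in regime p = Θ(1/n^{1}) E[X] stays bounded (at the triangle threshold p ~ 1/n).


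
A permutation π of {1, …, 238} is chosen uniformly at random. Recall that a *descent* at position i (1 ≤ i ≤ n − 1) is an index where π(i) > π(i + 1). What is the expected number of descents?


Write X = Σ X_I over i = 1, …, 237, with X_I the indicator of one descent.
There are 237 indicators.
For each fixed i, the pair (π(i), π(i+1)) is a uniformly random ordered pair of distinct values from {1, …, 238}; by symmetry P[π(i) > π(i+1)] = 1/2.
By linearity: E[X] = 237 · (1/2) = (238 − 1) · (1/2) = 237/2 ≈ 118.500000.

E[X] = 237/2 = 118.500000.


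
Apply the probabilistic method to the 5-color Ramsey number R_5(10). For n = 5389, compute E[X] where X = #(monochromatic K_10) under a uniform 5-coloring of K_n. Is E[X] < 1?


E[X] = C(5389, 10) · 5^{1 − 45} = 5645340767466558997768874792926 · 5^{−44} = 5645340767466558997768874792926/5684341886080801486968994140625.
As a reduced fraction: E[X] = 5645340767466558997768874792926/5684341886080801486968994140625 ≈ 0.993.
Is E[X] < 1? YES.
Since E[X] < 1, there exists a 5-coloring of K_{5389} with no monochromatic K_10; hence R_5(10) > 5389.

E[X] = 5645340767466558997768874792926/5684341886080801486968994140625 ≈ 0.993; E[X] < 1, so R_5(10) > 5389.


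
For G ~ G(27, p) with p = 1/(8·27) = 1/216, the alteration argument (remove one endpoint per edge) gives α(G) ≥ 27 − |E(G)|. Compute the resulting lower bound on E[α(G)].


E[|E(G)|] = C(27, 2)·p = 351 · (1/216) = 13/8.
E[α(G)] ≥ n − E[|E(G)|] = 27 − 13/8 = 203/8.
Numerically: ≈ 25.375.
(This is only a lower bound; the true E[α(G)] may be larger.)

E[α(G)] ≥ 203/8 ≈ 25.375.


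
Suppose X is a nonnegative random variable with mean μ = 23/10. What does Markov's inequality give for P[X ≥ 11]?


μ = E[X] = 23/10, a = 11.
Markov: P[X ≥ 11] ≤ μ/a = (23/10)/11 = 23/110.
Numerically: ≈ 0.209091.
(Since a = 11 > μ = 2.300000, the bound 23/110 is < 1 and informative.)

P[X ≥ 11] ≤ 23/110 ≈ 0.209091.


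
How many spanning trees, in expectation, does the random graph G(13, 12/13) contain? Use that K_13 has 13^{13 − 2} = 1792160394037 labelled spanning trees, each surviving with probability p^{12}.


K_13 has 13^{13 − 2} = 1792160394037 labelled spanning trees.
For each such spanning tree H, let X_H = 1 if all 12 edges of H are present in G. Then P[X_H = 1] = p^{12} = (12/13)^{12} = 8916100448256/23298085122481.
By linearity of expectation: E[X] = Σ_H E[X_H] = 1792160394037 · p^{12} = 1792160394037 · 8916100448256/23298085122481 = 8916100448256/13.
Numerically: E[X] ≈ 6.85854e+11.

E[X] = 1792160394037 · (12/13)^{12} = 8916100448256/13 ≈ 6.85854e+11.


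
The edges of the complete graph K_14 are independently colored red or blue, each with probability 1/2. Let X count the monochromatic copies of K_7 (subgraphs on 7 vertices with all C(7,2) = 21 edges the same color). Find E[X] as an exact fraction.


Let X = Σ_S X_S over the C(14, 7) = 3432 subsets S of size 7, where X_S = 1 if the K_7 on S is monochromatic.
For a fixed S, the K_7 on S has C(7, 2) = 21 edges. P[all 21 edges red] = (1/2)^21, and likewise for blue, so P[monochromatic] = 2·(1/2)^21 = 2^{1 − 21} = 1/1048576.
By linearity: E[X] = C(14, 7) · 2^{1 − 21} = 3432 · 1/1048576 = 429/131072.
Numerically: E[X] ≈ 0.003273.

E[X] = C(14,7)·2^(1−C(7,2)) = 429/131072 ≈ 0.003273.


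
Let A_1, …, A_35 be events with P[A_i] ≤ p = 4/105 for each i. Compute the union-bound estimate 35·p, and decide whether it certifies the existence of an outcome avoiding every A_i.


Union bound: P[∪_{i=1}^{35} A_i] ≤ Σ_i P[A_i] ≤ 35·p = 35·(4/105) = 4/3.
Numerically: 4/3 ≈ 1.333.
Is 4/3 < 1? NO.
Since the bound 4/3 is ≥ 1, the union bound is uninformative here; it does NOT by itself certify existence.

35·p = 4/3 ≈ 1.333; existence NOT certified by the union bound.


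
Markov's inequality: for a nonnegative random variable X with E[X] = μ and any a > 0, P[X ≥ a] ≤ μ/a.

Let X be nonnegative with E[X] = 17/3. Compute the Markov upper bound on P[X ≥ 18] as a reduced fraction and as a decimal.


μ = E[X] = 17/3, a = 18.
Markov: P[X ≥ 18] ≤ μ/a = (17/3)/18 = 17/54.
Numerically: ≈ 0.315.
(Since a = 18 > μ = 5.667, the bound 17/54 is < 1 and informative.)

P[X ≥ 18] ≤ 17/54 ≈ 0.315.


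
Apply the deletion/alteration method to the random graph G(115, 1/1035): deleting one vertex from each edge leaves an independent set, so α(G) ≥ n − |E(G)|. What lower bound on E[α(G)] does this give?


E[|E(G)|] = C(115, 2)·p = 6555 · (1/1035) = 19/3.
E[α(G)] ≥ n − E[|E(G)|] = 115 − 19/3 = 326/3.
Numerically: ≈ 108.667.
(This is only a lower bound; the true E[α(G)] may be larger.)

E[α(G)] ≥ 326/3 ≈ 108.667.


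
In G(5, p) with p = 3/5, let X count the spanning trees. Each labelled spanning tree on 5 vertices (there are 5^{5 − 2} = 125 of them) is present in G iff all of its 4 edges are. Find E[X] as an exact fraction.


K_5 has 5^{5 − 2} = 125 labelled spanning trees.
For each such spanning tree H, let X_H = 1 if all 4 edges of H are present in G. Then P[X_H = 1] = p^{4} = (3/5)^{4} = 81/625.
Summing the indicators: E[X] = Σ_H E[X_H] = 125 · p^{4} = 125 · 81/625 = 81/5.
Numerically: E[X] ≈ 16.2.

E[X] = 125 · (3/5)^{4} = 81/5 ≈ 16.2.


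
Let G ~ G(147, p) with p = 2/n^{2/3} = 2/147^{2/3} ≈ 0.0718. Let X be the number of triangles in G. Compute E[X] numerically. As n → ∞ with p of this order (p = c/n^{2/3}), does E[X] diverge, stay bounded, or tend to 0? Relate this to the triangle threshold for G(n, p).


Number of potential triangles: C(147, 3) = 518665.
Each occurs with probability p³ ≈ (0.0718)³ ≈ 3.702161e-04.
By linearity: E[X] = C(147, 3)·p³ ≈ 518665 · 3.702161e-04 ≈ 192.0181.
Since α = 2/3 < 1, p = c/n^{2/3} ≫ 1/n is above the triangle threshold p ~ 1/n. Asymptotically E[X] ~ (c³/6)·n^{3(1−α)} = (2³/6)·n^{1} → ∞; triangles are abundant w.h.p.

E[X] ≈ 192.0181; in regime p = Θ(1/n^{2/3}) E[X] diverges (above the triangle threshold p ~ 1/n).


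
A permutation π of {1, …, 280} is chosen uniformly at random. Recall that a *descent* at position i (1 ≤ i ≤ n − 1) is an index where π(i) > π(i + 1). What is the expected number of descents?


Write X = Σ X_I over i = 1, …, 279, with X_I the indicator of one descent.
There are 279 indicators.
For each fixed i, the pair (π(i), π(i+1)) is a uniformly random ordered pair of distinct values from {1, …, 280}; by symmetry P[π(i) > π(i+1)] = 1/2.
By linearity: E[X] = 279 · (1/2) = (280 − 1) · (1/2) = 279/2 ≈ 139.500000.

E[X] = 279/2 = 139.500000.


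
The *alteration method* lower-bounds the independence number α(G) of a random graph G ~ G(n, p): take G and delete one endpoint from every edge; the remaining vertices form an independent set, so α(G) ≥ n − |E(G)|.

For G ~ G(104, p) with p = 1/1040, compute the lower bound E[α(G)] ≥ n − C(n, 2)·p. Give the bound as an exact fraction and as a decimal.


E[|E(G)|] = C(104, 2)·p = 5356 · (1/1040) = 103/20.
E[α(G)] ≥ n − E[|E(G)|] = 104 − 103/20 = 1977/20.
Numerically: ≈ 98.85000.
(This is only a lower bound; the true E[α(G)] may be larger.)

E[α(G)] ≥ 1977/20 ≈ 98.85000.


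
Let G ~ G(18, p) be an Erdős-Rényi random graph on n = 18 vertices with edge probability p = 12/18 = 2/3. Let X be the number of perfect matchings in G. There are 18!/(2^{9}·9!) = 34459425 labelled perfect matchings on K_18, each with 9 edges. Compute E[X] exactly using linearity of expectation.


K_18 has 18!/(2^{9}·9!) = 34459425 labelled perfect matchings.
For each such perfect matching H, let X_H = 1 if all 9 edges of H are present in G. Then P[X_H = 1] = p^{9} = (2/3)^{9} = 512/19683.
By linearity of expectation: E[X] = Σ_H E[X_H] = 34459425 · p^{9} = 34459425 · 512/19683 = 217817600/243.
Numerically: E[X] ≈ 8.9637e+05.

E[X] = 34459425 · (2/3)^{9} = 217817600/243 ≈ 8.9637e+05.


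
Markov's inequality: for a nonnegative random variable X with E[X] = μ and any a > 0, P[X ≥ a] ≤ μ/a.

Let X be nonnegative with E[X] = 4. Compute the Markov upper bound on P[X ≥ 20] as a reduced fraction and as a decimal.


μ = E[X] = 4, a = 20.
Markov: P[X ≥ 20] ≤ μ/a = (4)/20 = 1/5.
Numerically: ≈ 0.20000.
(Since a = 20 > μ = 4.00000, the bound 1/5 is < 1 and informative.)

P[X ≥ 20] ≤ 1/5 ≈ 0.20000.


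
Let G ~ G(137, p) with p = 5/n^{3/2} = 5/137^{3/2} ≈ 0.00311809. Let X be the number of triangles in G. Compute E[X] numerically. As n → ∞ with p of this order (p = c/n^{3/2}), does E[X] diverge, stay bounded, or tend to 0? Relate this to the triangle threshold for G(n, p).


Number of potential triangles: C(137, 3) = 419220.
Each occurs with probability p³ ≈ (0.00311809)³ ≈ 3.03156902e-08.
By linearity: E[X] = C(137, 3)·p³ ≈ 419220 · 3.03156902e-08 ≈ 0.012709.
Since α = 3/2 > 1, p = c/n^{3/2} = o(1/n) is below the triangle threshold p ~ 1/n. Asymptotically E[X] ~ (c³/6)·n^{3(1−α)} = (5³/6)·n^{-1.5} → 0, so by Markov's inequality G has no triangles w.h.p.

E[X] ≈ 0.012709; in regime p = Θ(1/n^{3/2}) E[X] tends to 0 (below the triangle threshold p ~ 1/n).


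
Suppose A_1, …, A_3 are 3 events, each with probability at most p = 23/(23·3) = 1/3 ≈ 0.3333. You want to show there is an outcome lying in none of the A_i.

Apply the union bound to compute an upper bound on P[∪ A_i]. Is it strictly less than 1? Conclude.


Union bound: P[∪_{i=1}^{3} A_i] ≤ Σ_i P[A_i] ≤ 3·p = 3·(1/3) = 1.
Numerically: 1 ≈ 1.0000.
Is 1 < 1? NO.
Since the bound 1 is ≥ 1, the union bound is uninformative here; it does NOT by itself certify existence.

3·p = 1 ≈ 1.0000; existence NOT certified by the union bound.
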